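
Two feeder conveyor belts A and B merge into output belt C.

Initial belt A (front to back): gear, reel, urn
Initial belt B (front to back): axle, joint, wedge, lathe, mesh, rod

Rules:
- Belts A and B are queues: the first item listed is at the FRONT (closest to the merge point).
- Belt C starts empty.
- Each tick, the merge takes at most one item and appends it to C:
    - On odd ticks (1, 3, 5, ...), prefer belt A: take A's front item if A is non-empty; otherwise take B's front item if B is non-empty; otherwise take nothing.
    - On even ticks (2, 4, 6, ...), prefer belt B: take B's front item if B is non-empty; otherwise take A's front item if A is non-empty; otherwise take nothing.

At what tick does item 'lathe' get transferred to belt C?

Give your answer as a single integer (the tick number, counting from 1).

Answer: 7

Derivation:
Tick 1: prefer A, take gear from A; A=[reel,urn] B=[axle,joint,wedge,lathe,mesh,rod] C=[gear]
Tick 2: prefer B, take axle from B; A=[reel,urn] B=[joint,wedge,lathe,mesh,rod] C=[gear,axle]
Tick 3: prefer A, take reel from A; A=[urn] B=[joint,wedge,lathe,mesh,rod] C=[gear,axle,reel]
Tick 4: prefer B, take joint from B; A=[urn] B=[wedge,lathe,mesh,rod] C=[gear,axle,reel,joint]
Tick 5: prefer A, take urn from A; A=[-] B=[wedge,lathe,mesh,rod] C=[gear,axle,reel,joint,urn]
Tick 6: prefer B, take wedge from B; A=[-] B=[lathe,mesh,rod] C=[gear,axle,reel,joint,urn,wedge]
Tick 7: prefer A, take lathe from B; A=[-] B=[mesh,rod] C=[gear,axle,reel,joint,urn,wedge,lathe]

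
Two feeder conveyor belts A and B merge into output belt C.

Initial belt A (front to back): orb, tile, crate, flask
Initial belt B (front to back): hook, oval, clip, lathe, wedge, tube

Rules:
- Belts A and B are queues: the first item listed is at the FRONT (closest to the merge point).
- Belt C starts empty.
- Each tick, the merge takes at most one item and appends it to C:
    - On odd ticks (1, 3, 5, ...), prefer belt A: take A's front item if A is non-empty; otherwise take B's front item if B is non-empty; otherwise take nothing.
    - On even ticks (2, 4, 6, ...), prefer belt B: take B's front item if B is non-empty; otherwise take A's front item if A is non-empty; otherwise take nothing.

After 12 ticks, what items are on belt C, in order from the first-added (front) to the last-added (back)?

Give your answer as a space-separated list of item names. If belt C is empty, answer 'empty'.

Answer: orb hook tile oval crate clip flask lathe wedge tube

Derivation:
Tick 1: prefer A, take orb from A; A=[tile,crate,flask] B=[hook,oval,clip,lathe,wedge,tube] C=[orb]
Tick 2: prefer B, take hook from B; A=[tile,crate,flask] B=[oval,clip,lathe,wedge,tube] C=[orb,hook]
Tick 3: prefer A, take tile from A; A=[crate,flask] B=[oval,clip,lathe,wedge,tube] C=[orb,hook,tile]
Tick 4: prefer B, take oval from B; A=[crate,flask] B=[clip,lathe,wedge,tube] C=[orb,hook,tile,oval]
Tick 5: prefer A, take crate from A; A=[flask] B=[clip,lathe,wedge,tube] C=[orb,hook,tile,oval,crate]
Tick 6: prefer B, take clip from B; A=[flask] B=[lathe,wedge,tube] C=[orb,hook,tile,oval,crate,clip]
Tick 7: prefer A, take flask from A; A=[-] B=[lathe,wedge,tube] C=[orb,hook,tile,oval,crate,clip,flask]
Tick 8: prefer B, take lathe from B; A=[-] B=[wedge,tube] C=[orb,hook,tile,oval,crate,clip,flask,lathe]
Tick 9: prefer A, take wedge from B; A=[-] B=[tube] C=[orb,hook,tile,oval,crate,clip,flask,lathe,wedge]
Tick 10: prefer B, take tube from B; A=[-] B=[-] C=[orb,hook,tile,oval,crate,clip,flask,lathe,wedge,tube]
Tick 11: prefer A, both empty, nothing taken; A=[-] B=[-] C=[orb,hook,tile,oval,crate,clip,flask,lathe,wedge,tube]
Tick 12: prefer B, both empty, nothing taken; A=[-] B=[-] C=[orb,hook,tile,oval,crate,clip,flask,lathe,wedge,tube]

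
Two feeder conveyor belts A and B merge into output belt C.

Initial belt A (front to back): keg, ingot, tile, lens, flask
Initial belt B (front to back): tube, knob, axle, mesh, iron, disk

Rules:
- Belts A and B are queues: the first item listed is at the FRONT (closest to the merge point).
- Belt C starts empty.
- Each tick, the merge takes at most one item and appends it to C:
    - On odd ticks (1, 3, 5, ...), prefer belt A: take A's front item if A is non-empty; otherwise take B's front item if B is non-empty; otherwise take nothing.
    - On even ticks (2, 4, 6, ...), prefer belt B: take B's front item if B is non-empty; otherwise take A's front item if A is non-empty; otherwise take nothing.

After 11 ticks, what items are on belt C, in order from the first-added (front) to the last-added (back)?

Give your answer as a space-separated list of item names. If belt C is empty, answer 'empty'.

Tick 1: prefer A, take keg from A; A=[ingot,tile,lens,flask] B=[tube,knob,axle,mesh,iron,disk] C=[keg]
Tick 2: prefer B, take tube from B; A=[ingot,tile,lens,flask] B=[knob,axle,mesh,iron,disk] C=[keg,tube]
Tick 3: prefer A, take ingot from A; A=[tile,lens,flask] B=[knob,axle,mesh,iron,disk] C=[keg,tube,ingot]
Tick 4: prefer B, take knob from B; A=[tile,lens,flask] B=[axle,mesh,iron,disk] C=[keg,tube,ingot,knob]
Tick 5: prefer A, take tile from A; A=[lens,flask] B=[axle,mesh,iron,disk] C=[keg,tube,ingot,knob,tile]
Tick 6: prefer B, take axle from B; A=[lens,flask] B=[mesh,iron,disk] C=[keg,tube,ingot,knob,tile,axle]
Tick 7: prefer A, take lens from A; A=[flask] B=[mesh,iron,disk] C=[keg,tube,ingot,knob,tile,axle,lens]
Tick 8: prefer B, take mesh from B; A=[flask] B=[iron,disk] C=[keg,tube,ingot,knob,tile,axle,lens,mesh]
Tick 9: prefer A, take flask from A; A=[-] B=[iron,disk] C=[keg,tube,ingot,knob,tile,axle,lens,mesh,flask]
Tick 10: prefer B, take iron from B; A=[-] B=[disk] C=[keg,tube,ingot,knob,tile,axle,lens,mesh,flask,iron]
Tick 11: prefer A, take disk from B; A=[-] B=[-] C=[keg,tube,ingot,knob,tile,axle,lens,mesh,flask,iron,disk]

Answer: keg tube ingot knob tile axle lens mesh flask iron disk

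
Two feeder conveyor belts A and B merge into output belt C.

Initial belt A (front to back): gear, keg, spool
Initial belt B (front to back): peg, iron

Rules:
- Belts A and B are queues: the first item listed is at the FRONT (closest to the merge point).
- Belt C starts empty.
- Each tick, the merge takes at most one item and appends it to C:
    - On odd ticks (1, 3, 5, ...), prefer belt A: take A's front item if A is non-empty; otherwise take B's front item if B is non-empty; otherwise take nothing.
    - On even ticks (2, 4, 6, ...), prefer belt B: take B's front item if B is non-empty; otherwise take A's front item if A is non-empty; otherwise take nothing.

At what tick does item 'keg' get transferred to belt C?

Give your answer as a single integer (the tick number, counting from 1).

Tick 1: prefer A, take gear from A; A=[keg,spool] B=[peg,iron] C=[gear]
Tick 2: prefer B, take peg from B; A=[keg,spool] B=[iron] C=[gear,peg]
Tick 3: prefer A, take keg from A; A=[spool] B=[iron] C=[gear,peg,keg]

Answer: 3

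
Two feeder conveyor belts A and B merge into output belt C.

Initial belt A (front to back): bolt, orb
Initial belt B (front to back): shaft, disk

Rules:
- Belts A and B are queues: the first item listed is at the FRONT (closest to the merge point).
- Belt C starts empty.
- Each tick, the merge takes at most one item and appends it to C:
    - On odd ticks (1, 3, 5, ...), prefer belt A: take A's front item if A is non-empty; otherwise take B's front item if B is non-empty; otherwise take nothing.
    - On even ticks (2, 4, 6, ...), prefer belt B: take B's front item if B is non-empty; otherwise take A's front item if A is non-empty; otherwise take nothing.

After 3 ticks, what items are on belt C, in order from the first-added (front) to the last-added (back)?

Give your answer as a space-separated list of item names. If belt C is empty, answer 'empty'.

Answer: bolt shaft orb

Derivation:
Tick 1: prefer A, take bolt from A; A=[orb] B=[shaft,disk] C=[bolt]
Tick 2: prefer B, take shaft from B; A=[orb] B=[disk] C=[bolt,shaft]
Tick 3: prefer A, take orb from A; A=[-] B=[disk] C=[bolt,shaft,orb]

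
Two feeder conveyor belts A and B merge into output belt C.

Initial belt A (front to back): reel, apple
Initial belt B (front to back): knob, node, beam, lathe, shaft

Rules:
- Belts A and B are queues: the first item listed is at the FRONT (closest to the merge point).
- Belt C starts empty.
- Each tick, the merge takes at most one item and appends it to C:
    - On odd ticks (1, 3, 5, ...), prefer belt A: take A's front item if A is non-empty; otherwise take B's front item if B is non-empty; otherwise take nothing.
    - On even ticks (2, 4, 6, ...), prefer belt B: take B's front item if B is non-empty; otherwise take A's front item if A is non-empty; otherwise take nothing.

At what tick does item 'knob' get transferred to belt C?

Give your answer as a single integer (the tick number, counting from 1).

Tick 1: prefer A, take reel from A; A=[apple] B=[knob,node,beam,lathe,shaft] C=[reel]
Tick 2: prefer B, take knob from B; A=[apple] B=[node,beam,lathe,shaft] C=[reel,knob]

Answer: 2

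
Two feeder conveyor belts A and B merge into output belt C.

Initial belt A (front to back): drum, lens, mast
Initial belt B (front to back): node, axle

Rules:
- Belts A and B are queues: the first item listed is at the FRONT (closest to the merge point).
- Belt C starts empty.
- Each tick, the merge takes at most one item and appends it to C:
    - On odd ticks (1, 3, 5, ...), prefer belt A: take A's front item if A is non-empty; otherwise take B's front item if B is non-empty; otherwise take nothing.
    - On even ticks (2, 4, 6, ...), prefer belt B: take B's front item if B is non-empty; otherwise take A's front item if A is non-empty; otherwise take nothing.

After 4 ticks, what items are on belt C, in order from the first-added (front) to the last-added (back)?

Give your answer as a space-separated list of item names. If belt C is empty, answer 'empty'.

Tick 1: prefer A, take drum from A; A=[lens,mast] B=[node,axle] C=[drum]
Tick 2: prefer B, take node from B; A=[lens,mast] B=[axle] C=[drum,node]
Tick 3: prefer A, take lens from A; A=[mast] B=[axle] C=[drum,node,lens]
Tick 4: prefer B, take axle from B; A=[mast] B=[-] C=[drum,node,lens,axle]

Answer: drum node lens axle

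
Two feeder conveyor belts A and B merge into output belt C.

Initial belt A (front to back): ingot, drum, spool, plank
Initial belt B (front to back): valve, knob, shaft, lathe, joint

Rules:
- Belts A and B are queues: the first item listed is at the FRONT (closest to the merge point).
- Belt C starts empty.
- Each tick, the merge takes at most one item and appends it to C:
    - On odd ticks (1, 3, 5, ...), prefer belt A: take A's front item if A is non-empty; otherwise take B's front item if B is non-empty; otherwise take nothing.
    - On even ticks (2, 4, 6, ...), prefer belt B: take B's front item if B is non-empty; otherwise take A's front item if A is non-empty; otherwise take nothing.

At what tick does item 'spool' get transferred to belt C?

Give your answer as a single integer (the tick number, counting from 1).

Answer: 5

Derivation:
Tick 1: prefer A, take ingot from A; A=[drum,spool,plank] B=[valve,knob,shaft,lathe,joint] C=[ingot]
Tick 2: prefer B, take valve from B; A=[drum,spool,plank] B=[knob,shaft,lathe,joint] C=[ingot,valve]
Tick 3: prefer A, take drum from A; A=[spool,plank] B=[knob,shaft,lathe,joint] C=[ingot,valve,drum]
Tick 4: prefer B, take knob from B; A=[spool,plank] B=[shaft,lathe,joint] C=[ingot,valve,drum,knob]
Tick 5: prefer A, take spool from A; A=[plank] B=[shaft,lathe,joint] C=[ingot,valve,drum,knob,spool]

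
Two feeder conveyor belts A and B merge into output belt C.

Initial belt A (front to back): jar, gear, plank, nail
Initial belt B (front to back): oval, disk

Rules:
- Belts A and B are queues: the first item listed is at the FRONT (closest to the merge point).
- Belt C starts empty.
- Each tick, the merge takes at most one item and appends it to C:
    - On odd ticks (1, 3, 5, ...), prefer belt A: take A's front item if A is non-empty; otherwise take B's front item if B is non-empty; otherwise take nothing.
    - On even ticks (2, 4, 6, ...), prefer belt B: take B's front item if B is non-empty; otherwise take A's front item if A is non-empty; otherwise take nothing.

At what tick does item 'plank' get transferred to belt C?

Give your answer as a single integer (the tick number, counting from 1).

Tick 1: prefer A, take jar from A; A=[gear,plank,nail] B=[oval,disk] C=[jar]
Tick 2: prefer B, take oval from B; A=[gear,plank,nail] B=[disk] C=[jar,oval]
Tick 3: prefer A, take gear from A; A=[plank,nail] B=[disk] C=[jar,oval,gear]
Tick 4: prefer B, take disk from B; A=[plank,nail] B=[-] C=[jar,oval,gear,disk]
Tick 5: prefer A, take plank from A; A=[nail] B=[-] C=[jar,oval,gear,disk,plank]

Answer: 5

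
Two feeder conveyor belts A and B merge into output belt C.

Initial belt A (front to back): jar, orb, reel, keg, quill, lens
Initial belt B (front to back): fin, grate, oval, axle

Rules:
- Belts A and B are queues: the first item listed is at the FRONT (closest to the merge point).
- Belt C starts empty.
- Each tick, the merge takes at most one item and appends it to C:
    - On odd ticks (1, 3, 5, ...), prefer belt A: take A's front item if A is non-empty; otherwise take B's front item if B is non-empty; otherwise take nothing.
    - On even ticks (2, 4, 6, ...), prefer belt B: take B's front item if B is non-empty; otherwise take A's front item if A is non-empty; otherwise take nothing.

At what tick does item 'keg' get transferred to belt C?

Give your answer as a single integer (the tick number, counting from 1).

Tick 1: prefer A, take jar from A; A=[orb,reel,keg,quill,lens] B=[fin,grate,oval,axle] C=[jar]
Tick 2: prefer B, take fin from B; A=[orb,reel,keg,quill,lens] B=[grate,oval,axle] C=[jar,fin]
Tick 3: prefer A, take orb from A; A=[reel,keg,quill,lens] B=[grate,oval,axle] C=[jar,fin,orb]
Tick 4: prefer B, take grate from B; A=[reel,keg,quill,lens] B=[oval,axle] C=[jar,fin,orb,grate]
Tick 5: prefer A, take reel from A; A=[keg,quill,lens] B=[oval,axle] C=[jar,fin,orb,grate,reel]
Tick 6: prefer B, take oval from B; A=[keg,quill,lens] B=[axle] C=[jar,fin,orb,grate,reel,oval]
Tick 7: prefer A, take keg from A; A=[quill,lens] B=[axle] C=[jar,fin,orb,grate,reel,oval,keg]

Answer: 7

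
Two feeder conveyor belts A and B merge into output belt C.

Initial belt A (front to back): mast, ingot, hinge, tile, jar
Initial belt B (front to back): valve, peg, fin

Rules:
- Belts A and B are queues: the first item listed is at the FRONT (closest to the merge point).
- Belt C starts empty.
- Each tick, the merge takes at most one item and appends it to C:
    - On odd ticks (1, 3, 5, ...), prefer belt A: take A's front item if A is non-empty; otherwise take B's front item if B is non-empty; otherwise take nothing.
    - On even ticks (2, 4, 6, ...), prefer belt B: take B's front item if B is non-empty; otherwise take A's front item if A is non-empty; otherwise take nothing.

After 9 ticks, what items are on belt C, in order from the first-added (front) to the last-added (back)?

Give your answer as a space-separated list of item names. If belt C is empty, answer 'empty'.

Answer: mast valve ingot peg hinge fin tile jar

Derivation:
Tick 1: prefer A, take mast from A; A=[ingot,hinge,tile,jar] B=[valve,peg,fin] C=[mast]
Tick 2: prefer B, take valve from B; A=[ingot,hinge,tile,jar] B=[peg,fin] C=[mast,valve]
Tick 3: prefer A, take ingot from A; A=[hinge,tile,jar] B=[peg,fin] C=[mast,valve,ingot]
Tick 4: prefer B, take peg from B; A=[hinge,tile,jar] B=[fin] C=[mast,valve,ingot,peg]
Tick 5: prefer A, take hinge from A; A=[tile,jar] B=[fin] C=[mast,valve,ingot,peg,hinge]
Tick 6: prefer B, take fin from B; A=[tile,jar] B=[-] C=[mast,valve,ingot,peg,hinge,fin]
Tick 7: prefer A, take tile from A; A=[jar] B=[-] C=[mast,valve,ingot,peg,hinge,fin,tile]
Tick 8: prefer B, take jar from A; A=[-] B=[-] C=[mast,valve,ingot,peg,hinge,fin,tile,jar]
Tick 9: prefer A, both empty, nothing taken; A=[-] B=[-] C=[mast,valve,ingot,peg,hinge,fin,tile,jar]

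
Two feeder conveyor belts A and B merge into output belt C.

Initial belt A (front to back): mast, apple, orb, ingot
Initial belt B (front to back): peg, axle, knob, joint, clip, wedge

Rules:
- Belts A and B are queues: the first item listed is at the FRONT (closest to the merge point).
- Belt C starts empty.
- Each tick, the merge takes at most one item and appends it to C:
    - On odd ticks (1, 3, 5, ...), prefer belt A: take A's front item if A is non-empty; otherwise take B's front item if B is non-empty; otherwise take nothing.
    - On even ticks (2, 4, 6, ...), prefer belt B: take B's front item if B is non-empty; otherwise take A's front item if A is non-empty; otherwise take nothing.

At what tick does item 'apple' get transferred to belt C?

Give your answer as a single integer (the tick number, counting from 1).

Tick 1: prefer A, take mast from A; A=[apple,orb,ingot] B=[peg,axle,knob,joint,clip,wedge] C=[mast]
Tick 2: prefer B, take peg from B; A=[apple,orb,ingot] B=[axle,knob,joint,clip,wedge] C=[mast,peg]
Tick 3: prefer A, take apple from A; A=[orb,ingot] B=[axle,knob,joint,clip,wedge] C=[mast,peg,apple]

Answer: 3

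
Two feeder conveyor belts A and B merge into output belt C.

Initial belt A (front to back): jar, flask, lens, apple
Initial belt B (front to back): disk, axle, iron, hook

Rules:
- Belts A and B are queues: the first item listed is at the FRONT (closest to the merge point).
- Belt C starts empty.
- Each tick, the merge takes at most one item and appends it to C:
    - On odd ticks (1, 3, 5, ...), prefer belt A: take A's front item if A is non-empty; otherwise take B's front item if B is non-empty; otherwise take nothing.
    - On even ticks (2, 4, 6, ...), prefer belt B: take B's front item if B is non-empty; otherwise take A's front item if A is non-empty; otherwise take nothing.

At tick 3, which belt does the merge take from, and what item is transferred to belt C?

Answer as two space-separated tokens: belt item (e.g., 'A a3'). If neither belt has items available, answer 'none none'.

Answer: A flask

Derivation:
Tick 1: prefer A, take jar from A; A=[flask,lens,apple] B=[disk,axle,iron,hook] C=[jar]
Tick 2: prefer B, take disk from B; A=[flask,lens,apple] B=[axle,iron,hook] C=[jar,disk]
Tick 3: prefer A, take flask from A; A=[lens,apple] B=[axle,iron,hook] C=[jar,disk,flask]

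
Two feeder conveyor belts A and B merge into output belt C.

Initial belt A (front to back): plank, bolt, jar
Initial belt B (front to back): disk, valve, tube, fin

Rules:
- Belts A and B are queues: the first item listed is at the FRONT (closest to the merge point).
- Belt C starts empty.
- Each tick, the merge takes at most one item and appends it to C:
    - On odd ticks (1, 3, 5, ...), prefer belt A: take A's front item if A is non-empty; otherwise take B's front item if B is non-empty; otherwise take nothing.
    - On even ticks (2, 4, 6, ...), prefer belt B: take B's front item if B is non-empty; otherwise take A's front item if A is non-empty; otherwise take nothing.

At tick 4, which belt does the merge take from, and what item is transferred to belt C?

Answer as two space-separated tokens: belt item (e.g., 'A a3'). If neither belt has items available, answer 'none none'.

Tick 1: prefer A, take plank from A; A=[bolt,jar] B=[disk,valve,tube,fin] C=[plank]
Tick 2: prefer B, take disk from B; A=[bolt,jar] B=[valve,tube,fin] C=[plank,disk]
Tick 3: prefer A, take bolt from A; A=[jar] B=[valve,tube,fin] C=[plank,disk,bolt]
Tick 4: prefer B, take valve from B; A=[jar] B=[tube,fin] C=[plank,disk,bolt,valve]

Answer: B valve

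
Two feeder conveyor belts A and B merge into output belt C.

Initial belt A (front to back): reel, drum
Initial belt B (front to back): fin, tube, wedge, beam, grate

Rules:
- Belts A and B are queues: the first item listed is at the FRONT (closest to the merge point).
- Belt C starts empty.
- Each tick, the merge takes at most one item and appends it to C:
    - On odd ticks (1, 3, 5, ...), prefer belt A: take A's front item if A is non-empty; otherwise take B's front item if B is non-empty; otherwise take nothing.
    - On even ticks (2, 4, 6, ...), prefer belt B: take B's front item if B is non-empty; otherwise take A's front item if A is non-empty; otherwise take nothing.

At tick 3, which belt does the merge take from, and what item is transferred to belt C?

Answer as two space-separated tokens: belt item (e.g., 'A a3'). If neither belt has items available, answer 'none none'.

Answer: A drum

Derivation:
Tick 1: prefer A, take reel from A; A=[drum] B=[fin,tube,wedge,beam,grate] C=[reel]
Tick 2: prefer B, take fin from B; A=[drum] B=[tube,wedge,beam,grate] C=[reel,fin]
Tick 3: prefer A, take drum from A; A=[-] B=[tube,wedge,beam,grate] C=[reel,fin,drum]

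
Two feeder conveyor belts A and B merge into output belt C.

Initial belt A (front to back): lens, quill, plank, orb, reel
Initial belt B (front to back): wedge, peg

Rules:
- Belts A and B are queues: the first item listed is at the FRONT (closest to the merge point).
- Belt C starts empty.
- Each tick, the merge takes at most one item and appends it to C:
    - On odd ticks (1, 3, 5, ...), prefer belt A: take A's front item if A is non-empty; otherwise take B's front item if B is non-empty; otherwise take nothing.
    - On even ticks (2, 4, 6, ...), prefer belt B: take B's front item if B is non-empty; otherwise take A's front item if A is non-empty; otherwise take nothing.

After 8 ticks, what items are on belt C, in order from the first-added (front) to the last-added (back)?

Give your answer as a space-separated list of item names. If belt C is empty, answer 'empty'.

Answer: lens wedge quill peg plank orb reel

Derivation:
Tick 1: prefer A, take lens from A; A=[quill,plank,orb,reel] B=[wedge,peg] C=[lens]
Tick 2: prefer B, take wedge from B; A=[quill,plank,orb,reel] B=[peg] C=[lens,wedge]
Tick 3: prefer A, take quill from A; A=[plank,orb,reel] B=[peg] C=[lens,wedge,quill]
Tick 4: prefer B, take peg from B; A=[plank,orb,reel] B=[-] C=[lens,wedge,quill,peg]
Tick 5: prefer A, take plank from A; A=[orb,reel] B=[-] C=[lens,wedge,quill,peg,plank]
Tick 6: prefer B, take orb from A; A=[reel] B=[-] C=[lens,wedge,quill,peg,plank,orb]
Tick 7: prefer A, take reel from A; A=[-] B=[-] C=[lens,wedge,quill,peg,plank,orb,reel]
Tick 8: prefer B, both empty, nothing taken; A=[-] B=[-] C=[lens,wedge,quill,peg,plank,orb,reel]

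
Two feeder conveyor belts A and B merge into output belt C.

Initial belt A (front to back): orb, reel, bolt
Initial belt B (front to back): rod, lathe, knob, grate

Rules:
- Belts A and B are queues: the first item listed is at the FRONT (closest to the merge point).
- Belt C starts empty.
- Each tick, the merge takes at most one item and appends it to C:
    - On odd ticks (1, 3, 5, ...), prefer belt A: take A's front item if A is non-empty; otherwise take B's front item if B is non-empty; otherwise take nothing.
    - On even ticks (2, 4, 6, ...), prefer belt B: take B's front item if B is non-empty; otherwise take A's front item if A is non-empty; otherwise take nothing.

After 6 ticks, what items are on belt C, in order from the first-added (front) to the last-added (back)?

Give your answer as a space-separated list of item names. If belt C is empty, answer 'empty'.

Tick 1: prefer A, take orb from A; A=[reel,bolt] B=[rod,lathe,knob,grate] C=[orb]
Tick 2: prefer B, take rod from B; A=[reel,bolt] B=[lathe,knob,grate] C=[orb,rod]
Tick 3: prefer A, take reel from A; A=[bolt] B=[lathe,knob,grate] C=[orb,rod,reel]
Tick 4: prefer B, take lathe from B; A=[bolt] B=[knob,grate] C=[orb,rod,reel,lathe]
Tick 5: prefer A, take bolt from A; A=[-] B=[knob,grate] C=[orb,rod,reel,lathe,bolt]
Tick 6: prefer B, take knob from B; A=[-] B=[grate] C=[orb,rod,reel,lathe,bolt,knob]

Answer: orb rod reel lathe bolt knob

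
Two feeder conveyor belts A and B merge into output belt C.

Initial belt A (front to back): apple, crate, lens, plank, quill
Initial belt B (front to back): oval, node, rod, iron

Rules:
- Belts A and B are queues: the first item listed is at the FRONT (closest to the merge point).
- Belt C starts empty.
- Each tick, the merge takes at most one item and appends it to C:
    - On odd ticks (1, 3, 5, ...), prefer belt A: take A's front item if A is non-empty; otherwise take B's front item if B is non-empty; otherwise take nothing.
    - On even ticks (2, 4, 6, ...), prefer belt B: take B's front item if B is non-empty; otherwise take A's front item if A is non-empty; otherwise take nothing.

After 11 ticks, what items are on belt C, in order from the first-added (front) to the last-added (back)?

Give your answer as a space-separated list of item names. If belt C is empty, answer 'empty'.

Tick 1: prefer A, take apple from A; A=[crate,lens,plank,quill] B=[oval,node,rod,iron] C=[apple]
Tick 2: prefer B, take oval from B; A=[crate,lens,plank,quill] B=[node,rod,iron] C=[apple,oval]
Tick 3: prefer A, take crate from A; A=[lens,plank,quill] B=[node,rod,iron] C=[apple,oval,crate]
Tick 4: prefer B, take node from B; A=[lens,plank,quill] B=[rod,iron] C=[apple,oval,crate,node]
Tick 5: prefer A, take lens from A; A=[plank,quill] B=[rod,iron] C=[apple,oval,crate,node,lens]
Tick 6: prefer B, take rod from B; A=[plank,quill] B=[iron] C=[apple,oval,crate,node,lens,rod]
Tick 7: prefer A, take plank from A; A=[quill] B=[iron] C=[apple,oval,crate,node,lens,rod,plank]
Tick 8: prefer B, take iron from B; A=[quill] B=[-] C=[apple,oval,crate,node,lens,rod,plank,iron]
Tick 9: prefer A, take quill from A; A=[-] B=[-] C=[apple,oval,crate,node,lens,rod,plank,iron,quill]
Tick 10: prefer B, both empty, nothing taken; A=[-] B=[-] C=[apple,oval,crate,node,lens,rod,plank,iron,quill]
Tick 11: prefer A, both empty, nothing taken; A=[-] B=[-] C=[apple,oval,crate,node,lens,rod,plank,iron,quill]

Answer: apple oval crate node lens rod plank iron quill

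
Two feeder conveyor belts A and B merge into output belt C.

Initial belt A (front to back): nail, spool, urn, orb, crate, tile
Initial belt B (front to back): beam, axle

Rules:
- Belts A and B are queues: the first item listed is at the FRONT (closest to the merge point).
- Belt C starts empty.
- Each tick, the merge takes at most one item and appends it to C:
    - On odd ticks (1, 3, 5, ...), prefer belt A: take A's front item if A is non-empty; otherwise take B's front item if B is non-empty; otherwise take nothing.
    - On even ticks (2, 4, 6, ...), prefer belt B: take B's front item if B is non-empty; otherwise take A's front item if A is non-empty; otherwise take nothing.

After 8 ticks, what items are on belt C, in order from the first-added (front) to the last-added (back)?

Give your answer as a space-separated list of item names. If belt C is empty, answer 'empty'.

Answer: nail beam spool axle urn orb crate tile

Derivation:
Tick 1: prefer A, take nail from A; A=[spool,urn,orb,crate,tile] B=[beam,axle] C=[nail]
Tick 2: prefer B, take beam from B; A=[spool,urn,orb,crate,tile] B=[axle] C=[nail,beam]
Tick 3: prefer A, take spool from A; A=[urn,orb,crate,tile] B=[axle] C=[nail,beam,spool]
Tick 4: prefer B, take axle from B; A=[urn,orb,crate,tile] B=[-] C=[nail,beam,spool,axle]
Tick 5: prefer A, take urn from A; A=[orb,crate,tile] B=[-] C=[nail,beam,spool,axle,urn]
Tick 6: prefer B, take orb from A; A=[crate,tile] B=[-] C=[nail,beam,spool,axle,urn,orb]
Tick 7: prefer A, take crate from A; A=[tile] B=[-] C=[nail,beam,spool,axle,urn,orb,crate]
Tick 8: prefer B, take tile from A; A=[-] B=[-] C=[nail,beam,spool,axle,urn,orb,crate,tile]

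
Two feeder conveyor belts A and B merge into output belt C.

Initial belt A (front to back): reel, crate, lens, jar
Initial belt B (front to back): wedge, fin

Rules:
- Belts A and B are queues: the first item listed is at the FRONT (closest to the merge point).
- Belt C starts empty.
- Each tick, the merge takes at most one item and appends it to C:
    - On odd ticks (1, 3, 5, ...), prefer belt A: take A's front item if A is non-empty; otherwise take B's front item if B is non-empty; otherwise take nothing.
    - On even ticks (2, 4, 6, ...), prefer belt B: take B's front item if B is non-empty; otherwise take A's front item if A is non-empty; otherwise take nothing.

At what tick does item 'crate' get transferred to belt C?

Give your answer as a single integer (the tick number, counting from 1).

Answer: 3

Derivation:
Tick 1: prefer A, take reel from A; A=[crate,lens,jar] B=[wedge,fin] C=[reel]
Tick 2: prefer B, take wedge from B; A=[crate,lens,jar] B=[fin] C=[reel,wedge]
Tick 3: prefer A, take crate from A; A=[lens,jar] B=[fin] C=[reel,wedge,crate]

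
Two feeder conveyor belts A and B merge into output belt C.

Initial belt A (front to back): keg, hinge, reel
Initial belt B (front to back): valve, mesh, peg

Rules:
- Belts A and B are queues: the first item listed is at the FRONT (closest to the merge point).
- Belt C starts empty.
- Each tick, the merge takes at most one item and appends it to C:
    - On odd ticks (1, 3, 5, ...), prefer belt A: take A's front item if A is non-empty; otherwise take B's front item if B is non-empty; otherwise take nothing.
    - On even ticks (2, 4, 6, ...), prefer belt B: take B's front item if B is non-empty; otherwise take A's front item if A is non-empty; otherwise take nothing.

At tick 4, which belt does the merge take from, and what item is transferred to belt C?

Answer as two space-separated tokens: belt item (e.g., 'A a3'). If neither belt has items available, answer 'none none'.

Tick 1: prefer A, take keg from A; A=[hinge,reel] B=[valve,mesh,peg] C=[keg]
Tick 2: prefer B, take valve from B; A=[hinge,reel] B=[mesh,peg] C=[keg,valve]
Tick 3: prefer A, take hinge from A; A=[reel] B=[mesh,peg] C=[keg,valve,hinge]
Tick 4: prefer B, take mesh from B; A=[reel] B=[peg] C=[keg,valve,hinge,mesh]

Answer: B mesh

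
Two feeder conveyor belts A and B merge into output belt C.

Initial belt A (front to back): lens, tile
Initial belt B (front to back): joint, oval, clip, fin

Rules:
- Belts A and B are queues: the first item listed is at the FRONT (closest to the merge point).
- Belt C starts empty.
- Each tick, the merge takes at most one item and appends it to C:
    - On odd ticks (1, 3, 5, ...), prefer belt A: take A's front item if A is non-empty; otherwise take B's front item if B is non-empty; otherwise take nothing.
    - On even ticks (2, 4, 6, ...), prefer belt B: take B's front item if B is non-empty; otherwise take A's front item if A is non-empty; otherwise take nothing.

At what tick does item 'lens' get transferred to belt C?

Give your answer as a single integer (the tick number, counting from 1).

Tick 1: prefer A, take lens from A; A=[tile] B=[joint,oval,clip,fin] C=[lens]

Answer: 1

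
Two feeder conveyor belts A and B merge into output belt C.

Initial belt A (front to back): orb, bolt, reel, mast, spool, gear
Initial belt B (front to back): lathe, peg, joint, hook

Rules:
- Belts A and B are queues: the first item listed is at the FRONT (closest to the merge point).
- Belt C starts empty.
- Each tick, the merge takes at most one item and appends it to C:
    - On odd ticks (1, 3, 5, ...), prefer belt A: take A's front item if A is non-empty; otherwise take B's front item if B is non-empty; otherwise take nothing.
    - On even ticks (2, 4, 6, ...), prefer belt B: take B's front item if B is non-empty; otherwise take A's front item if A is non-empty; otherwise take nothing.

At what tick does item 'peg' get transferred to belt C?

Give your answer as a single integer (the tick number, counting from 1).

Tick 1: prefer A, take orb from A; A=[bolt,reel,mast,spool,gear] B=[lathe,peg,joint,hook] C=[orb]
Tick 2: prefer B, take lathe from B; A=[bolt,reel,mast,spool,gear] B=[peg,joint,hook] C=[orb,lathe]
Tick 3: prefer A, take bolt from A; A=[reel,mast,spool,gear] B=[peg,joint,hook] C=[orb,lathe,bolt]
Tick 4: prefer B, take peg from B; A=[reel,mast,spool,gear] B=[joint,hook] C=[orb,lathe,bolt,peg]

Answer: 4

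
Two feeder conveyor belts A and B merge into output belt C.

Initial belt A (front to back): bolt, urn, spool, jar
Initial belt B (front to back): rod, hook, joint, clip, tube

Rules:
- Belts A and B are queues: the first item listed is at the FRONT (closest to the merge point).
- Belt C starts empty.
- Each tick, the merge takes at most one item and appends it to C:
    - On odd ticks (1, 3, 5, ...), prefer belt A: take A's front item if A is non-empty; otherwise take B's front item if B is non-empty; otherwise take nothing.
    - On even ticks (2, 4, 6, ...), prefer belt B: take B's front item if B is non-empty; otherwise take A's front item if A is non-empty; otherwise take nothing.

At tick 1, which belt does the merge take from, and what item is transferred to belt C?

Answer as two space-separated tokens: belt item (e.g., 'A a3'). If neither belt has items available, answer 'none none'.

Tick 1: prefer A, take bolt from A; A=[urn,spool,jar] B=[rod,hook,joint,clip,tube] C=[bolt]

Answer: A bolt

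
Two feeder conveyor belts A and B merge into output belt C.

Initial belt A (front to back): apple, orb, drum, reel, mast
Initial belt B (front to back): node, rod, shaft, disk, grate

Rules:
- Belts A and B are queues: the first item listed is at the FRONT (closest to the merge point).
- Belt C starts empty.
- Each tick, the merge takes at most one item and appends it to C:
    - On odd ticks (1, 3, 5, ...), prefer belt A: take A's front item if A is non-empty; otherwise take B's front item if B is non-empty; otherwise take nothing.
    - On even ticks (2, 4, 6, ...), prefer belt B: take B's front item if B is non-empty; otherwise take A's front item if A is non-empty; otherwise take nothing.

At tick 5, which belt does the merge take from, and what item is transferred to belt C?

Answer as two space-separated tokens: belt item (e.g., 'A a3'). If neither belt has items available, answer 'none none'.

Answer: A drum

Derivation:
Tick 1: prefer A, take apple from A; A=[orb,drum,reel,mast] B=[node,rod,shaft,disk,grate] C=[apple]
Tick 2: prefer B, take node from B; A=[orb,drum,reel,mast] B=[rod,shaft,disk,grate] C=[apple,node]
Tick 3: prefer A, take orb from A; A=[drum,reel,mast] B=[rod,shaft,disk,grate] C=[apple,node,orb]
Tick 4: prefer B, take rod from B; A=[drum,reel,mast] B=[shaft,disk,grate] C=[apple,node,orb,rod]
Tick 5: prefer A, take drum from A; A=[reel,mast] B=[shaft,disk,grate] C=[apple,node,orb,rod,drum]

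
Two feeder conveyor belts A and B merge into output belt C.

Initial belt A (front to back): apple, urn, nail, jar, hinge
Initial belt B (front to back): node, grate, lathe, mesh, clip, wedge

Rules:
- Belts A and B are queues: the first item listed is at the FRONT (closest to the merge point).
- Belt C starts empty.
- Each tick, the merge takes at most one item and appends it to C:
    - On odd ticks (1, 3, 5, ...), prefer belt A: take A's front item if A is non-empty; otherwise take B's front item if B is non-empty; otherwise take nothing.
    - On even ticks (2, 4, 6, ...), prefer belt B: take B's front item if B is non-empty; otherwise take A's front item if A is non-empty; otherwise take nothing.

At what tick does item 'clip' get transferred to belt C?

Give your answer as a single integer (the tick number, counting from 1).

Answer: 10

Derivation:
Tick 1: prefer A, take apple from A; A=[urn,nail,jar,hinge] B=[node,grate,lathe,mesh,clip,wedge] C=[apple]
Tick 2: prefer B, take node from B; A=[urn,nail,jar,hinge] B=[grate,lathe,mesh,clip,wedge] C=[apple,node]
Tick 3: prefer A, take urn from A; A=[nail,jar,hinge] B=[grate,lathe,mesh,clip,wedge] C=[apple,node,urn]
Tick 4: prefer B, take grate from B; A=[nail,jar,hinge] B=[lathe,mesh,clip,wedge] C=[apple,node,urn,grate]
Tick 5: prefer A, take nail from A; A=[jar,hinge] B=[lathe,mesh,clip,wedge] C=[apple,node,urn,grate,nail]
Tick 6: prefer B, take lathe from B; A=[jar,hinge] B=[mesh,clip,wedge] C=[apple,node,urn,grate,nail,lathe]
Tick 7: prefer A, take jar from A; A=[hinge] B=[mesh,clip,wedge] C=[apple,node,urn,grate,nail,lathe,jar]
Tick 8: prefer B, take mesh from B; A=[hinge] B=[clip,wedge] C=[apple,node,urn,grate,nail,lathe,jar,mesh]
Tick 9: prefer A, take hinge from A; A=[-] B=[clip,wedge] C=[apple,node,urn,grate,nail,lathe,jar,mesh,hinge]
Tick 10: prefer B, take clip from B; A=[-] B=[wedge] C=[apple,node,urn,grate,nail,lathe,jar,mesh,hinge,clip]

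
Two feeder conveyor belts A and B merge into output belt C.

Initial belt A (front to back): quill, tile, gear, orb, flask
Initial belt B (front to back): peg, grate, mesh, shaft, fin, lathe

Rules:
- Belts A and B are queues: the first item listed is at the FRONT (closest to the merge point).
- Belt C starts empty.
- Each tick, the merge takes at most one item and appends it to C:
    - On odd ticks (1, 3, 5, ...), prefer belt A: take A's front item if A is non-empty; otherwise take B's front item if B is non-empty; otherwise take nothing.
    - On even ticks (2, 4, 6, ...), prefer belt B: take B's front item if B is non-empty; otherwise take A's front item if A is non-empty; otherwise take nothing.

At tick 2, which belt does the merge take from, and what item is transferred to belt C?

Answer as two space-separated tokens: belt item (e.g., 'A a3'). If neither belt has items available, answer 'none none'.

Answer: B peg

Derivation:
Tick 1: prefer A, take quill from A; A=[tile,gear,orb,flask] B=[peg,grate,mesh,shaft,fin,lathe] C=[quill]
Tick 2: prefer B, take peg from B; A=[tile,gear,orb,flask] B=[grate,mesh,shaft,fin,lathe] C=[quill,peg]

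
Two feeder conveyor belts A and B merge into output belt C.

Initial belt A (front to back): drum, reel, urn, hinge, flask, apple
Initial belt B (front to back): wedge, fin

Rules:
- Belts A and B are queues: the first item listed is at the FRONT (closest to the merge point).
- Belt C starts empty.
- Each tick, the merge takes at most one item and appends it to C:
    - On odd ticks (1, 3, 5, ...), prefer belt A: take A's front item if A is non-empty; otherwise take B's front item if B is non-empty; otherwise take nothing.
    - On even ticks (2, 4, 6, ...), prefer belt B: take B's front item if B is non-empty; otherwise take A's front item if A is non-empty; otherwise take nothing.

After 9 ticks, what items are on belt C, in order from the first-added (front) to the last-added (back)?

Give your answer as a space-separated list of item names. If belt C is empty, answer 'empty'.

Tick 1: prefer A, take drum from A; A=[reel,urn,hinge,flask,apple] B=[wedge,fin] C=[drum]
Tick 2: prefer B, take wedge from B; A=[reel,urn,hinge,flask,apple] B=[fin] C=[drum,wedge]
Tick 3: prefer A, take reel from A; A=[urn,hinge,flask,apple] B=[fin] C=[drum,wedge,reel]
Tick 4: prefer B, take fin from B; A=[urn,hinge,flask,apple] B=[-] C=[drum,wedge,reel,fin]
Tick 5: prefer A, take urn from A; A=[hinge,flask,apple] B=[-] C=[drum,wedge,reel,fin,urn]
Tick 6: prefer B, take hinge from A; A=[flask,apple] B=[-] C=[drum,wedge,reel,fin,urn,hinge]
Tick 7: prefer A, take flask from A; A=[apple] B=[-] C=[drum,wedge,reel,fin,urn,hinge,flask]
Tick 8: prefer B, take apple from A; A=[-] B=[-] C=[drum,wedge,reel,fin,urn,hinge,flask,apple]
Tick 9: prefer A, both empty, nothing taken; A=[-] B=[-] C=[drum,wedge,reel,fin,urn,hinge,flask,apple]

Answer: drum wedge reel fin urn hinge flask apple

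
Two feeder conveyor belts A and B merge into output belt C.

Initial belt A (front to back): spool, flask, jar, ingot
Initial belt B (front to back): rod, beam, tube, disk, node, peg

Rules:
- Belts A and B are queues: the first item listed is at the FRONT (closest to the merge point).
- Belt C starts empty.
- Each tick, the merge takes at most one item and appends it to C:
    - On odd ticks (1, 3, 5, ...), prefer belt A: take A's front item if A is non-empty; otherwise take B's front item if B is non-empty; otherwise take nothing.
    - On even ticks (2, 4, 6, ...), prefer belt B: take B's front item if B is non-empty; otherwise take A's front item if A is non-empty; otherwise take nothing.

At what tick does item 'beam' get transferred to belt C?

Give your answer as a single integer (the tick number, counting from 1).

Tick 1: prefer A, take spool from A; A=[flask,jar,ingot] B=[rod,beam,tube,disk,node,peg] C=[spool]
Tick 2: prefer B, take rod from B; A=[flask,jar,ingot] B=[beam,tube,disk,node,peg] C=[spool,rod]
Tick 3: prefer A, take flask from A; A=[jar,ingot] B=[beam,tube,disk,node,peg] C=[spool,rod,flask]
Tick 4: prefer B, take beam from B; A=[jar,ingot] B=[tube,disk,node,peg] C=[spool,rod,flask,beam]

Answer: 4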